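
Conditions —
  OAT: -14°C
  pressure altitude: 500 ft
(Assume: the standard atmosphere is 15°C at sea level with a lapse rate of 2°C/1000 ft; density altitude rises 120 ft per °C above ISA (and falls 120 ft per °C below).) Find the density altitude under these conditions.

-2860 ft

ISA temperature at 500 ft = 15 − 2 × (500/1000) = 14°C.
ISA deviation = -14 − 14 = -28°C.
Density altitude = 500 + 120 × (-28) = 500 + (-3360) = -2860 ft.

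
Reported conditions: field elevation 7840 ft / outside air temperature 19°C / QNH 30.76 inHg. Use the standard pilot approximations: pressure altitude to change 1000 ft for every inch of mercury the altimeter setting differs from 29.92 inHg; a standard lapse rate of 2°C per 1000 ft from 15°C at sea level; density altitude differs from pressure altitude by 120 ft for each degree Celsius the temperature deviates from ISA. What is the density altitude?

Pressure altitude = 7840 + (29.92 − 30.76) × 1000 = 7840 + (-840) = 7000 ft.
ISA temperature at 7000 ft = 15 − 2 × (7000/1000) = 1°C.
ISA deviation = 19 − 1 = +18°C.
Density altitude = 7000 + 120 × (18) = 9160 ft.

9160 ft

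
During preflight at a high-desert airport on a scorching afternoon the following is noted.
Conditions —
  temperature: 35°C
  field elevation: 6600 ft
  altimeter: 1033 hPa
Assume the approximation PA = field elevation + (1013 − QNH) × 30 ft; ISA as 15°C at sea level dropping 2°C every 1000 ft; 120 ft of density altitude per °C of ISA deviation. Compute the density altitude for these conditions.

9840 ft

Pressure altitude = 6600 + (1013 − 1033) × 30 = 6600 + (-600) = 6000 ft.
ISA temperature at 6000 ft = 15 − 2 × (6000/1000) = 3°C.
ISA deviation = 35 − 3 = +32°C.
Density altitude = 6000 + 120 × (32) = 9840 ft.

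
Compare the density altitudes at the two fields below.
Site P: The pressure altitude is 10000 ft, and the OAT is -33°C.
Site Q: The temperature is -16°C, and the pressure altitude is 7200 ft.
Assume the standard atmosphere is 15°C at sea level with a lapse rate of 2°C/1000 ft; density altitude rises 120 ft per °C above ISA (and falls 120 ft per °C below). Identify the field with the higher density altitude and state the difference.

Site P: ISA temp = -5°C, deviation -28°C, DA = 10000 + 120 × (-28) = 6640 ft.
Site Q: ISA temp = 0.6°C, deviation -16.6°C, DA = 7200 + 120 × (-16.6) = 5208 ft.
Site P is higher by 6640 − 5208 = 1432 ft.

Site P by 1432 ft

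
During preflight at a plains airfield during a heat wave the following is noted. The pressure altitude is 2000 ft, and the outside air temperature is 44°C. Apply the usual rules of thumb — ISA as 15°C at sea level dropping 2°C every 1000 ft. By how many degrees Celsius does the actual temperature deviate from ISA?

ISA temperature at 2000 ft = 15 − 2 × (2000/1000) = 11°C.
Deviation = OAT − ISA = 44 − 11 = +33°C.

ISA+33°C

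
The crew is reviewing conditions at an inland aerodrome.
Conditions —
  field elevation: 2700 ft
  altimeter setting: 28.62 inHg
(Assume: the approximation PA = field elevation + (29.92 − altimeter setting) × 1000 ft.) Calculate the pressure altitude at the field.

Pressure correction = (29.92 − 28.62) × 1000 = +1300 ft.
Pressure altitude = 2700 + (+1300) = 4000 ft.

4000 ft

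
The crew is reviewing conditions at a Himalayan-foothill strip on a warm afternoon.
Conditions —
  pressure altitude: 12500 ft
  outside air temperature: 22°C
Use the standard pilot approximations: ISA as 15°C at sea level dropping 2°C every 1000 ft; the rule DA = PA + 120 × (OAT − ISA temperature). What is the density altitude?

16340 ft

ISA temperature at 12500 ft = 15 − 2 × (12500/1000) = -10°C.
ISA deviation = 22 − (-10) = +32°C.
Density altitude = 12500 + 120 × (32) = 12500 + (+3840) = 16340 ft.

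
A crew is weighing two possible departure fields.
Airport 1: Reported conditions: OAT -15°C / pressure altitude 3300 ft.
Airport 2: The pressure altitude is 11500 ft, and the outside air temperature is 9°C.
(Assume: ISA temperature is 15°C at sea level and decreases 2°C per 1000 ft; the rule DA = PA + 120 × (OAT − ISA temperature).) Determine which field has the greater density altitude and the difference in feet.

Airport 1: ISA temp = 8.4°C, deviation -23.4°C, DA = 3300 + 120 × (-23.4) = 492 ft.
Airport 2: ISA temp = -8°C, deviation +17°C, DA = 11500 + 120 × 17 = 13540 ft.
Airport 2 is higher by 13540 − 492 = 13048 ft.

Airport 2 by 13048 ft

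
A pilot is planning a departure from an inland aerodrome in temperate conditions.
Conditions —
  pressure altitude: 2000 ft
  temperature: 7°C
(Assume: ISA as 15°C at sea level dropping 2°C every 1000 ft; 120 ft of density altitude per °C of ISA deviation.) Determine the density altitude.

ISA temperature at 2000 ft = 15 − 2 × (2000/1000) = 11°C.
ISA deviation = 7 − 11 = -4°C.
Density altitude = 2000 + 120 × (-4) = 2000 + (-480) = 1520 ft.

1520 ft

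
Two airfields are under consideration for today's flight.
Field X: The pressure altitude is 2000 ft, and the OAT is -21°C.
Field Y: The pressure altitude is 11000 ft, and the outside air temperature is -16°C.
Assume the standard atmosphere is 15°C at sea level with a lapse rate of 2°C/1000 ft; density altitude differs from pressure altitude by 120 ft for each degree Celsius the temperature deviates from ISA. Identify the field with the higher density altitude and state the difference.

Field X: ISA temp = 11°C, deviation -32°C, DA = 2000 + 120 × (-32) = -1840 ft.
Field Y: ISA temp = -7°C, deviation -9°C, DA = 11000 + 120 × (-9) = 9920 ft.
Field Y is higher by 9920 − (-1840) = 11760 ft.

Field Y by 11760 ft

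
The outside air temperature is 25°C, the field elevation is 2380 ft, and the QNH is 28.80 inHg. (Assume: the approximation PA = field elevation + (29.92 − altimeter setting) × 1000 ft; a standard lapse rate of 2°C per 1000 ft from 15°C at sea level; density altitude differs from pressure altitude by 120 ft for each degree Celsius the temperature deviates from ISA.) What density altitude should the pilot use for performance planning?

Pressure altitude = 2380 + (29.92 − 28.80) × 1000 = 2380 + (+1120) = 3500 ft.
ISA temperature at 3500 ft = 15 − 2 × (3500/1000) = 8°C.
ISA deviation = 25 − 8 = +17°C.
Density altitude = 3500 + 120 × (17) = 5540 ft.

5540 ft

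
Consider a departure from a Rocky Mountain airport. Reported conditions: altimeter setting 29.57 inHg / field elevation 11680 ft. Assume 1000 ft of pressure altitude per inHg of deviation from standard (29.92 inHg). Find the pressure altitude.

Pressure correction = (29.92 − 29.57) × 1000 = +350 ft.
Pressure altitude = 11680 + (+350) = 12030 ft.

12030 ft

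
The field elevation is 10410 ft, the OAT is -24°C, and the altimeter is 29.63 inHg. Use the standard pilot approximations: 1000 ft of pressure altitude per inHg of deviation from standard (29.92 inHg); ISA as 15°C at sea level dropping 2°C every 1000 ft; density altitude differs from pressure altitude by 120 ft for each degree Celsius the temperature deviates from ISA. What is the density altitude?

Pressure altitude = 10410 + (29.92 − 29.63) × 1000 = 10410 + (+290) = 10700 ft.
ISA temperature at 10700 ft = 15 − 2 × (10700/1000) = -6.4°C.
ISA deviation = -24 − (-6.4) = -17.6°C.
Density altitude = 10700 + 120 × (-17.6) = 8588 ft.

8588 ft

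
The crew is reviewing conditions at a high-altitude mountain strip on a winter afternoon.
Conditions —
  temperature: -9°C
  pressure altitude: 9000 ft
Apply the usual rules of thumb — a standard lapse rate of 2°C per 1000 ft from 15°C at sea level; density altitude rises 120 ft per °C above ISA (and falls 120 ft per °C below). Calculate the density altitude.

ISA temperature at 9000 ft = 15 − 2 × (9000/1000) = -3°C.
ISA deviation = -9 − (-3) = -6°C.
Density altitude = 9000 + 120 × (-6) = 9000 + (-720) = 8280 ft.

8280 ft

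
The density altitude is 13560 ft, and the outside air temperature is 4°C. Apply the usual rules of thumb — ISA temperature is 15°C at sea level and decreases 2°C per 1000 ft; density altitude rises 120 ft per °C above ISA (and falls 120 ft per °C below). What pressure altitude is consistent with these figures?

DA = PA + 120 × (OAT − (15 − 2·PA/1000)) = PA + 120·OAT − 1800 + 0.24·PA = 1.24·PA + 120·OAT − 1800.
So 1.24·PA = 13560 − 120 × 4 + 1800 = 14880.
PA = 14880 / 1.24 = 12000 ft.

12000 ft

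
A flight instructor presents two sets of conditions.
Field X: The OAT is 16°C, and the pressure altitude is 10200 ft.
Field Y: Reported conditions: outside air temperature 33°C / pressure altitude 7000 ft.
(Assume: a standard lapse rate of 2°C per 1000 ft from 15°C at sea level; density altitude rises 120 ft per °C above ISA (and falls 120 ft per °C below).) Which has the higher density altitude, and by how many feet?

Field X by 1928 ft

Field X: ISA temp = -5.4°C, deviation +21.4°C, DA = 10200 + 120 × 21.4 = 12768 ft.
Field Y: ISA temp = 1°C, deviation +32°C, DA = 7000 + 120 × 32 = 10840 ft.
Field X is higher by 12768 − 10840 = 1928 ft.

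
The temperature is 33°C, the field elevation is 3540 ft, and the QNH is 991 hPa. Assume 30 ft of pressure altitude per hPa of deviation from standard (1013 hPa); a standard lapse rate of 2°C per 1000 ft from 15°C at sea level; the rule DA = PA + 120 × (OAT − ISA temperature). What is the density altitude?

7368 ft

Pressure altitude = 3540 + (1013 − 991) × 30 = 3540 + (+660) = 4200 ft.
ISA temperature at 4200 ft = 15 − 2 × (4200/1000) = 6.6°C.
ISA deviation = 33 − 6.6 = +26.4°C.
Density altitude = 4200 + 120 × (26.4) = 7368 ft.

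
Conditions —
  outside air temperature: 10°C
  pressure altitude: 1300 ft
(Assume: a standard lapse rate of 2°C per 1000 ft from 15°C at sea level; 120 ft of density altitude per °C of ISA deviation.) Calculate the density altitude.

ISA temperature at 1300 ft = 15 − 2 × (1300/1000) = 12.4°C.
ISA deviation = 10 − 12.4 = -2.4°C.
Density altitude = 1300 + 120 × (-2.4) = 1300 + (-288) = 1012 ft.

1012 ft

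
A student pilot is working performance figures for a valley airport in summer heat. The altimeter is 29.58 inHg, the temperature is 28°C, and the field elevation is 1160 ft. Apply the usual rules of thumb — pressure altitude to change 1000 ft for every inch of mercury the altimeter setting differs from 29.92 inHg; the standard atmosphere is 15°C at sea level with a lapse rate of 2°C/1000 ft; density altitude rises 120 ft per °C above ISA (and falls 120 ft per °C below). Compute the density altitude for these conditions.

Pressure altitude = 1160 + (29.92 − 29.58) × 1000 = 1160 + (+340) = 1500 ft.
ISA temperature at 1500 ft = 15 − 2 × (1500/1000) = 12°C.
ISA deviation = 28 − 12 = +16°C.
Density altitude = 1500 + 120 × (16) = 3420 ft.

3420 ft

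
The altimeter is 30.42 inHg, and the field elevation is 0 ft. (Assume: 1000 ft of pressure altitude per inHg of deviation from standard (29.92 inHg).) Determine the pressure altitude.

-500 ft

Pressure correction = (29.92 − 30.42) × 1000 = -500 ft.
Pressure altitude = 0 + (-500) = -500 ft.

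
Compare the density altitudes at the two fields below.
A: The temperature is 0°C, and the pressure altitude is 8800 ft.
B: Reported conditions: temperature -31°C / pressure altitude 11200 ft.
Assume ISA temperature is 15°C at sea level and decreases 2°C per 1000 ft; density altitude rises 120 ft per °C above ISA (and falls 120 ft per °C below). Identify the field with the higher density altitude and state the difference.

A by 744 ft

A: ISA temp = -2.6°C, deviation +2.6°C, DA = 8800 + 120 × 2.6 = 9112 ft.
B: ISA temp = -7.4°C, deviation -23.6°C, DA = 11200 + 120 × (-23.6) = 8368 ft.
A is higher by 9112 − 8368 = 744 ft.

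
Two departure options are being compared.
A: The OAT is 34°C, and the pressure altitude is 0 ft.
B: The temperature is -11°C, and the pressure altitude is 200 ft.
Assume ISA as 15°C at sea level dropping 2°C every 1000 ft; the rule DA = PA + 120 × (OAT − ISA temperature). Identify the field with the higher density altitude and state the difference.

A: ISA temp = 15°C, deviation +19°C, DA = 0 + 120 × 19 = 2280 ft.
B: ISA temp = 14.6°C, deviation -25.6°C, DA = 200 + 120 × (-25.6) = -2872 ft.
A is higher by 2280 − (-2872) = 5152 ft.

A by 5152 ft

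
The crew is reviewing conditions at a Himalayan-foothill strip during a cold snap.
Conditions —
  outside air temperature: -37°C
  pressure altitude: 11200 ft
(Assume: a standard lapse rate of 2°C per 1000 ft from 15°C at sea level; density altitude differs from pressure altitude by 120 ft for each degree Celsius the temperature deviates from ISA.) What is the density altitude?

7648 ft

ISA temperature at 11200 ft = 15 − 2 × (11200/1000) = -7.4°C.
ISA deviation = -37 − (-7.4) = -29.6°C.
Density altitude = 11200 + 120 × (-29.6) = 11200 + (-3552) = 7648 ft.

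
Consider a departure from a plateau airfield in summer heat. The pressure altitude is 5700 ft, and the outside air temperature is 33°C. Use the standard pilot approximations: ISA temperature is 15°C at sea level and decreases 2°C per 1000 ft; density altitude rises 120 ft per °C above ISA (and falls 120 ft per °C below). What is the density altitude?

9228 ft

ISA temperature at 5700 ft = 15 − 2 × (5700/1000) = 3.6°C.
ISA deviation = 33 − 3.6 = +29.4°C.
Density altitude = 5700 + 120 × (29.4) = 5700 + (+3528) = 9228 ft.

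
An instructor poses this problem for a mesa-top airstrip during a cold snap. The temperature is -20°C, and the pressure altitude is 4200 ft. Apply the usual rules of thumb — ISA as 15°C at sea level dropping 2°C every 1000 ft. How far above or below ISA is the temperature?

ISA temperature at 4200 ft = 15 − 2 × (4200/1000) = 6.6°C.
Deviation = OAT − ISA = -20 − 6.6 = -26.6°C.

ISA-26.6°C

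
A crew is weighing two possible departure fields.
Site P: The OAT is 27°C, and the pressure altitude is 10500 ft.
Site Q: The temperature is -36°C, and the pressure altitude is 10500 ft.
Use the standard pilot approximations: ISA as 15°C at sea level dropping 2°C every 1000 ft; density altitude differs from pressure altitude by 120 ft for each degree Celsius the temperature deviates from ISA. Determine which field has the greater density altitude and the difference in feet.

Site P: ISA temp = -6°C, deviation +33°C, DA = 10500 + 120 × 33 = 14460 ft.
Site Q: ISA temp = -6°C, deviation -30°C, DA = 10500 + 120 × (-30) = 6900 ft.
Site P is higher by 14460 − 6900 = 7560 ft.

Site P by 7560 ft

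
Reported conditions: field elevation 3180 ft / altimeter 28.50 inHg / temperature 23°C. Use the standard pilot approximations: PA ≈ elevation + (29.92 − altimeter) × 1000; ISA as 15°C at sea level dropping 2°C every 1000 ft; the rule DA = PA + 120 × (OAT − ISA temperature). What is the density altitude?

Pressure altitude = 3180 + (29.92 − 28.50) × 1000 = 3180 + (+1420) = 4600 ft.
ISA temperature at 4600 ft = 15 − 2 × (4600/1000) = 5.8°C.
ISA deviation = 23 − 5.8 = +17.2°C.
Density altitude = 4600 + 120 × (17.2) = 6664 ft.

6664 ft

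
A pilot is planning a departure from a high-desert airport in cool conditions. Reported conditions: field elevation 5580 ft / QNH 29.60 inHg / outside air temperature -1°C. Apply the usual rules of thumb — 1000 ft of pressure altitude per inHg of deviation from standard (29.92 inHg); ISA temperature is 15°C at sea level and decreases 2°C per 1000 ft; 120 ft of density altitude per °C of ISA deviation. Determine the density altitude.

5396 ft

Pressure altitude = 5580 + (29.92 − 29.60) × 1000 = 5580 + (+320) = 5900 ft.
ISA temperature at 5900 ft = 15 − 2 × (5900/1000) = 3.2°C.
ISA deviation = -1 − 3.2 = -4.2°C.
Density altitude = 5900 + 120 × (-4.2) = 5396 ft.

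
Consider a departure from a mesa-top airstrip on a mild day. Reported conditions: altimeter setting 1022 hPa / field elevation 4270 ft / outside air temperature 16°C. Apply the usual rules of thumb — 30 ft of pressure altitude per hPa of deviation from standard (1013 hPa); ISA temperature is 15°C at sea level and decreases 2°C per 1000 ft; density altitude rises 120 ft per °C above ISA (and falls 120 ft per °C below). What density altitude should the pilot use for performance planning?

Pressure altitude = 4270 + (1013 − 1022) × 30 = 4270 + (-270) = 4000 ft.
ISA temperature at 4000 ft = 15 − 2 × (4000/1000) = 7°C.
ISA deviation = 16 − 7 = +9°C.
Density altitude = 4000 + 120 × (9) = 5080 ft.

5080 ft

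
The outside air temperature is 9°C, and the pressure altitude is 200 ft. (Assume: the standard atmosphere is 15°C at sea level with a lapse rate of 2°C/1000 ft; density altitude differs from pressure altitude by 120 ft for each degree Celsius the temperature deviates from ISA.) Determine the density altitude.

-472 ft

ISA temperature at 200 ft = 15 − 2 × (200/1000) = 14.6°C.
ISA deviation = 9 − 14.6 = -5.6°C.
Density altitude = 200 + 120 × (-5.6) = 200 + (-672) = -472 ft.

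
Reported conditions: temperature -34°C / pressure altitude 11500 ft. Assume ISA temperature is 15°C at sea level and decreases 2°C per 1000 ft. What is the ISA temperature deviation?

ISA-26°C

ISA temperature at 11500 ft = 15 − 2 × (11500/1000) = -8°C.
Deviation = OAT − ISA = -34 − (-8) = -26°C.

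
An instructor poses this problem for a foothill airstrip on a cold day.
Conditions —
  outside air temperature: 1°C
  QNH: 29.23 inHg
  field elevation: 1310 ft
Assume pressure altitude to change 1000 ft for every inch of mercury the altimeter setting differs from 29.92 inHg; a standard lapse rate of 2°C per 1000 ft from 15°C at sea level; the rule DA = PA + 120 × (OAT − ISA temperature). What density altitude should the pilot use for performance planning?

800 ft

Pressure altitude = 1310 + (29.92 − 29.23) × 1000 = 1310 + (+690) = 2000 ft.
ISA temperature at 2000 ft = 15 − 2 × (2000/1000) = 11°C.
ISA deviation = 1 − 11 = -10°C.
Density altitude = 2000 + 120 × (-10) = 800 ft.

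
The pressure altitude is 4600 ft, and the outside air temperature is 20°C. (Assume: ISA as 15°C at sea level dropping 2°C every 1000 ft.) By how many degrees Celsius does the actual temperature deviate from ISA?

ISA+14.2°C

ISA temperature at 4600 ft = 15 − 2 × (4600/1000) = 5.8°C.
Deviation = OAT − ISA = 20 − 5.8 = +14.2°C.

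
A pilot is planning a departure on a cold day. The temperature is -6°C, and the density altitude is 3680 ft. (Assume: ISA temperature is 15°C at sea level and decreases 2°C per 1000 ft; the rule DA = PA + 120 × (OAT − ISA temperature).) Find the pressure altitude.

DA = PA + 120 × (OAT − (15 − 2·PA/1000)) = PA + 120·OAT − 1800 + 0.24·PA = 1.24·PA + 120·OAT − 1800.
So 1.24·PA = 3680 − 120 × (-6) + 1800 = 6200.
PA = 6200 / 1.24 = 5000 ft.

5000 ft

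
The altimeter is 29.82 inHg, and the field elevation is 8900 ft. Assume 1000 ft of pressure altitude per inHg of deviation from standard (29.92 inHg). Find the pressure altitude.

9000 ft

Pressure correction = (29.92 − 29.82) × 1000 = +100 ft.
Pressure altitude = 8900 + (+100) = 9000 ft.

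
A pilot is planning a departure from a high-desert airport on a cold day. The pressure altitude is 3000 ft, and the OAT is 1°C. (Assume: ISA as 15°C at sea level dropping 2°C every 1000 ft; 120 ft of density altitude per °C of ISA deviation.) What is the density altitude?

2040 ft

ISA temperature at 3000 ft = 15 − 2 × (3000/1000) = 9°C.
ISA deviation = 1 − 9 = -8°C.
Density altitude = 3000 + 120 × (-8) = 3000 + (-960) = 2040 ft.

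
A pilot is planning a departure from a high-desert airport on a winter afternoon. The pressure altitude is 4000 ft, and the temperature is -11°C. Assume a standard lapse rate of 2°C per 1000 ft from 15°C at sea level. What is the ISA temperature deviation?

ISA temperature at 4000 ft = 15 − 2 × (4000/1000) = 7°C.
Deviation = OAT − ISA = -11 − 7 = -18°C.

ISA-18°C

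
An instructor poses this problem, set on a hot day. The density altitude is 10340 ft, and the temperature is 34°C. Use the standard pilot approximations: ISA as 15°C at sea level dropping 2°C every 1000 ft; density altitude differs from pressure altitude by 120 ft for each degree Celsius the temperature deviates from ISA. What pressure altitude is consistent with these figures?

6500 ft

DA = PA + 120 × (OAT − (15 − 2·PA/1000)) = PA + 120·OAT − 1800 + 0.24·PA = 1.24·PA + 120·OAT − 1800.
So 1.24·PA = 10340 − 120 × 34 + 1800 = 8060.
PA = 8060 / 1.24 = 6500 ft.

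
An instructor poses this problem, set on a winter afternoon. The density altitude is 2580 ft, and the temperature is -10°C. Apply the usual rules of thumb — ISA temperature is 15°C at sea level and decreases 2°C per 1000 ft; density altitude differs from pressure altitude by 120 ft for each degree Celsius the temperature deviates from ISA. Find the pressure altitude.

4500 ft

DA = PA + 120 × (OAT − (15 − 2·PA/1000)) = PA + 120·OAT − 1800 + 0.24·PA = 1.24·PA + 120·OAT − 1800.
So 1.24·PA = 2580 − 120 × (-10) + 1800 = 5580.
PA = 5580 / 1.24 = 4500 ft.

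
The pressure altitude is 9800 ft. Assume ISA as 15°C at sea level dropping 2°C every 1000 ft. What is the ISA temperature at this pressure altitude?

ISA temperature = 15 − 2 × (9800/1000) = 15 − 19.6 = -4.6°C.

-4.6°C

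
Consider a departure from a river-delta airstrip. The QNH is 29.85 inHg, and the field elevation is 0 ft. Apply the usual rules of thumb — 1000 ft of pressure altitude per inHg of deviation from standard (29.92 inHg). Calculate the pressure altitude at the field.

Pressure correction = (29.92 − 29.85) × 1000 = +70 ft.
Pressure altitude = 0 + (+70) = 70 ft.

70 ft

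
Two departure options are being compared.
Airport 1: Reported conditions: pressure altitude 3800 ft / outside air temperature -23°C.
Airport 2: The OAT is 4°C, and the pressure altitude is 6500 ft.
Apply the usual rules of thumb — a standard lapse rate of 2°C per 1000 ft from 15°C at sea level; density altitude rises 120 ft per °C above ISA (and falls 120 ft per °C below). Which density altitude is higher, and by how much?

Airport 2 by 6588 ft

Airport 1: ISA temp = 7.4°C, deviation -30.4°C, DA = 3800 + 120 × (-30.4) = 152 ft.
Airport 2: ISA temp = 2°C, deviation +2°C, DA = 6500 + 120 × 2 = 6740 ft.
Airport 2 is higher by 6740 − 152 = 6588 ft.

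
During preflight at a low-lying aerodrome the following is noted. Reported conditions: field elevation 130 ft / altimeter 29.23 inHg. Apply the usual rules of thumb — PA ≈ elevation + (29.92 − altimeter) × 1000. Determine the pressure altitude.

Pressure correction = (29.92 − 29.23) × 1000 = +690 ft.
Pressure altitude = 130 + (+690) = 820 ft.

820 ft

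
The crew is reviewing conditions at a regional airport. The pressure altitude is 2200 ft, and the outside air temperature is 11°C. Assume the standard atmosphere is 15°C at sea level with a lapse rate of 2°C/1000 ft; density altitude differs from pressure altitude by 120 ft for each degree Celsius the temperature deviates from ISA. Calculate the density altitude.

ISA temperature at 2200 ft = 15 − 2 × (2200/1000) = 10.6°C.
ISA deviation = 11 − 10.6 = +0.4°C.
Density altitude = 2200 + 120 × (0.4) = 2200 + (+48) = 2248 ft.

2248 ft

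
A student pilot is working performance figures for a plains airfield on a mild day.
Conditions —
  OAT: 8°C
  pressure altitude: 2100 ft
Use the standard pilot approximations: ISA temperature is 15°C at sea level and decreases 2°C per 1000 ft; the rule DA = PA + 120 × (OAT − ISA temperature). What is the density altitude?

ISA temperature at 2100 ft = 15 − 2 × (2100/1000) = 10.8°C.
ISA deviation = 8 − 10.8 = -2.8°C.
Density altitude = 2100 + 120 × (-2.8) = 2100 + (-336) = 1764 ft.

1764 ft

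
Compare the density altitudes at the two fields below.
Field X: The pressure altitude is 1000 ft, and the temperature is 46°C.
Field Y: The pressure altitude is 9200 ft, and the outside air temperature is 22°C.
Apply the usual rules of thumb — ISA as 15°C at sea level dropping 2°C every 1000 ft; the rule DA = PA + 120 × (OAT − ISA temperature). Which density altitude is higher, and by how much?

Field X: ISA temp = 13°C, deviation +33°C, DA = 1000 + 120 × 33 = 4960 ft.
Field Y: ISA temp = -3.4°C, deviation +25.4°C, DA = 9200 + 120 × 25.4 = 12248 ft.
Field Y is higher by 12248 − 4960 = 7288 ft.

Field Y by 7288 ft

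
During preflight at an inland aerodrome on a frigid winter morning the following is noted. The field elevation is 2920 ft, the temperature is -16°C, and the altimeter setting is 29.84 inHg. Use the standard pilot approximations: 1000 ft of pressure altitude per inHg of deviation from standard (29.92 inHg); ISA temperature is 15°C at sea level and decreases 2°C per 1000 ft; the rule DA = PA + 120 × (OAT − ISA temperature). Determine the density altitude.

Pressure altitude = 2920 + (29.92 − 29.84) × 1000 = 2920 + (+80) = 3000 ft.
ISA temperature at 3000 ft = 15 − 2 × (3000/1000) = 9°C.
ISA deviation = -16 − 9 = -25°C.
Density altitude = 3000 + 120 × (-25) = 0 ft.

0 ft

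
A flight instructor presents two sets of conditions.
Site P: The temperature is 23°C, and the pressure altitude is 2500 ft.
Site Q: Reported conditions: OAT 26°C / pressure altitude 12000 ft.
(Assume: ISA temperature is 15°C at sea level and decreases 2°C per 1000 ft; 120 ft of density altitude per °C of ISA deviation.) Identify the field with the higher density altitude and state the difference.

Site P: ISA temp = 10°C, deviation +13°C, DA = 2500 + 120 × 13 = 4060 ft.
Site Q: ISA temp = -9°C, deviation +35°C, DA = 12000 + 120 × 35 = 16200 ft.
Site Q is higher by 16200 − 4060 = 12140 ft.

Site Q by 12140 ft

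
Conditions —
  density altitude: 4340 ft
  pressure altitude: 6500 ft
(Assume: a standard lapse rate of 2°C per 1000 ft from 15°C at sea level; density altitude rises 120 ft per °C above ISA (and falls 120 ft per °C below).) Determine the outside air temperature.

Density altitude − pressure altitude = 4340 − 6500 = -2160 ft.
At 120 ft/°C that is an ISA deviation of -2160/120 = -18°C.
ISA temperature at 6500 ft = 15 − 2 × (6500/1000) = 2°C.
OAT = ISA + deviation = 2 + (-18) = -16°C.

-16°C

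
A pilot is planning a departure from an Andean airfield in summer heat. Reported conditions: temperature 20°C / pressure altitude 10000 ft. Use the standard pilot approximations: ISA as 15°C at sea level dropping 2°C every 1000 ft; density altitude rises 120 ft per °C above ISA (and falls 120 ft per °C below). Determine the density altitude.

13000 ft

ISA temperature at 10000 ft = 15 − 2 × (10000/1000) = -5°C.
ISA deviation = 20 − (-5) = +25°C.
Density altitude = 10000 + 120 × (25) = 10000 + (+3000) = 13000 ft.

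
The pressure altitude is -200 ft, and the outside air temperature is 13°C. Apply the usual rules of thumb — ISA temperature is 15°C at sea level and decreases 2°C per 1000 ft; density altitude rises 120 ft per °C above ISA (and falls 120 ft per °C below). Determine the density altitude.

-488 ft

ISA temperature at -200 ft = 15 − 2 × (-200/1000) = 15.4°C.
ISA deviation = 13 − 15.4 = -2.4°C.
Density altitude = -200 + 120 × (-2.4) = -200 + (-288) = -488 ft.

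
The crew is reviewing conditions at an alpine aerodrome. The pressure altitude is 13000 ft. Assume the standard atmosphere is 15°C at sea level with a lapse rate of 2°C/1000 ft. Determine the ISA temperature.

-11°C

ISA temperature = 15 − 2 × (13000/1000) = 15 − 26 = -11°C.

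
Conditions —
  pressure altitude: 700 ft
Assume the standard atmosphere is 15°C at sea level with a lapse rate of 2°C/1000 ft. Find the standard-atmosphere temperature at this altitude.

13.6°C

ISA temperature = 15 − 2 × (700/1000) = 15 − 1.4 = 13.6°C.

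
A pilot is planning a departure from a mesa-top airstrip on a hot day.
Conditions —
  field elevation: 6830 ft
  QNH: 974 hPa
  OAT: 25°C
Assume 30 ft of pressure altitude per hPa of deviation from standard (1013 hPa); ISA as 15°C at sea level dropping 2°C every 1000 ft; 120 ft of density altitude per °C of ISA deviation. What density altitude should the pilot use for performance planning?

Pressure altitude = 6830 + (1013 − 974) × 30 = 6830 + (+1170) = 8000 ft.
ISA temperature at 8000 ft = 15 − 2 × (8000/1000) = -1°C.
ISA deviation = 25 − (-1) = +26°C.
Density altitude = 8000 + 120 × (26) = 11120 ft.

11120 ft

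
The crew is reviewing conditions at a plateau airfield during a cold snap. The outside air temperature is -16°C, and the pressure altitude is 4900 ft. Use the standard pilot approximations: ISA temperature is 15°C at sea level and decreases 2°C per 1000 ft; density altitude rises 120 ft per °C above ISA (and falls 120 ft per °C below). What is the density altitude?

ISA temperature at 4900 ft = 15 − 2 × (4900/1000) = 5.2°C.
ISA deviation = -16 − 5.2 = -21.2°C.
Density altitude = 4900 + 120 × (-21.2) = 4900 + (-2544) = 2356 ft.

2356 ft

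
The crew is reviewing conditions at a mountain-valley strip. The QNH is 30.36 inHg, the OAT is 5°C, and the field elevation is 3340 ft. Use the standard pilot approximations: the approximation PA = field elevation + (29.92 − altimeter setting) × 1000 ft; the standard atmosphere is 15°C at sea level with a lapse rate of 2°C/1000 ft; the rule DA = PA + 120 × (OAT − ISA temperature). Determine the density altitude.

2396 ft

Pressure altitude = 3340 + (29.92 − 30.36) × 1000 = 3340 + (-440) = 2900 ft.
ISA temperature at 2900 ft = 15 − 2 × (2900/1000) = 9.2°C.
ISA deviation = 5 − 9.2 = -4.2°C.
Density altitude = 2900 + 120 × (-4.2) = 2396 ft.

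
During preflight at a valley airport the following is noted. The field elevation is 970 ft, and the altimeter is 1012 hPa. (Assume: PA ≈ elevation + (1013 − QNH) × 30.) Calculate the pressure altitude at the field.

1000 ft

Pressure correction = (1013 − 1012) × 30 = +30 ft.
Pressure altitude = 970 + (+30) = 1000 ft.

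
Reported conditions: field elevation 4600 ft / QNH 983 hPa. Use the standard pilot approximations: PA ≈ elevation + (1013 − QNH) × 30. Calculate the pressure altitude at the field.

Pressure correction = (1013 − 983) × 30 = +900 ft.
Pressure altitude = 4600 + (+900) = 5500 ft.

5500 ft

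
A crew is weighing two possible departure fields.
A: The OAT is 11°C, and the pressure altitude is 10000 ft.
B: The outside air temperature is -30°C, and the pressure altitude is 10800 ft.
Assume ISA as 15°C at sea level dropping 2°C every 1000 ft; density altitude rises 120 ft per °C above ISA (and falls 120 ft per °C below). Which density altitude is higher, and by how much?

A: ISA temp = -5°C, deviation +16°C, DA = 10000 + 120 × 16 = 11920 ft.
B: ISA temp = -6.6°C, deviation -23.4°C, DA = 10800 + 120 × (-23.4) = 7992 ft.
A is higher by 11920 − 7992 = 3928 ft.

A by 3928 ft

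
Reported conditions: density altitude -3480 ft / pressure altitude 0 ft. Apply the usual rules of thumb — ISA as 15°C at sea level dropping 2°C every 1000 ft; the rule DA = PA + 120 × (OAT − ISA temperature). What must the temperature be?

Density altitude − pressure altitude = -3480 − 0 = -3480 ft.
At 120 ft/°C that is an ISA deviation of -3480/120 = -29°C.
ISA temperature at 0 ft = 15 − 2 × (0/1000) = 15°C.
OAT = ISA + deviation = 15 + (-29) = -14°C.

-14°C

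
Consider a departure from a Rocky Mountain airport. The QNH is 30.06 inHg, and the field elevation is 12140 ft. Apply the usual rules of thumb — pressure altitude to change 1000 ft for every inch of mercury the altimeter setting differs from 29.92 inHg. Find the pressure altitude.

12000 ft

Pressure correction = (29.92 − 30.06) × 1000 = -140 ft.
Pressure altitude = 12140 + (-140) = 12000 ft.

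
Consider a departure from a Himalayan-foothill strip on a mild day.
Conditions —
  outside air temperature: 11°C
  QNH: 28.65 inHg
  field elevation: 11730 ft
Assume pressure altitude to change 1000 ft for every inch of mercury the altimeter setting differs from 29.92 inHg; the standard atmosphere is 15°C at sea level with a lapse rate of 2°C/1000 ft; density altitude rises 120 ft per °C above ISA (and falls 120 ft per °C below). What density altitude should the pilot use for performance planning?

15640 ft

Pressure altitude = 11730 + (29.92 − 28.65) × 1000 = 11730 + (+1270) = 13000 ft.
ISA temperature at 13000 ft = 15 − 2 × (13000/1000) = -11°C.
ISA deviation = 11 − (-11) = +22°C.
Density altitude = 13000 + 120 × (22) = 15640 ft.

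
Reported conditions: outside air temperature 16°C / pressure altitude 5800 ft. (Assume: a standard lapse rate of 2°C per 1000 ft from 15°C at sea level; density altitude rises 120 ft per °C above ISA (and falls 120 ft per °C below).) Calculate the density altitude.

7312 ft

ISA temperature at 5800 ft = 15 − 2 × (5800/1000) = 3.4°C.
ISA deviation = 16 − 3.4 = +12.6°C.
Density altitude = 5800 + 120 × (12.6) = 5800 + (+1512) = 7312 ft.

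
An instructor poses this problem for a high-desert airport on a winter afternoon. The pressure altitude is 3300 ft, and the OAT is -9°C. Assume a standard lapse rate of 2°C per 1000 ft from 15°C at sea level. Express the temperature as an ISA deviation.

ISA temperature at 3300 ft = 15 − 2 × (3300/1000) = 8.4°C.
Deviation = OAT − ISA = -9 − 8.4 = -17.4°C.

ISA-17.4°C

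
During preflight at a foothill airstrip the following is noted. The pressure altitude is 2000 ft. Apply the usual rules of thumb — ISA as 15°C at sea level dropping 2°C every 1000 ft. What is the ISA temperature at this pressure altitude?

11°C

ISA temperature = 15 − 2 × (2000/1000) = 15 − 4 = 11°C.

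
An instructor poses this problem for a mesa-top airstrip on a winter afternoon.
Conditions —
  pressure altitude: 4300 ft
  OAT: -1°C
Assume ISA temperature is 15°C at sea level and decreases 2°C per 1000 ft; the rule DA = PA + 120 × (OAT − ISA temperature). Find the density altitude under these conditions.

3412 ft

ISA temperature at 4300 ft = 15 − 2 × (4300/1000) = 6.4°C.
ISA deviation = -1 − 6.4 = -7.4°C.
Density altitude = 4300 + 120 × (-7.4) = 4300 + (-888) = 3412 ft.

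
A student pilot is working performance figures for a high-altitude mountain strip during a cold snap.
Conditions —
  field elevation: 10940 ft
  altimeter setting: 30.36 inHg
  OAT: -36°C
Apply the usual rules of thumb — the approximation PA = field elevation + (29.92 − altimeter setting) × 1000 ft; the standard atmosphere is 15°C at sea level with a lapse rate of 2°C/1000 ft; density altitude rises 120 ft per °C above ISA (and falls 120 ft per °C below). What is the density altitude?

Pressure altitude = 10940 + (29.92 − 30.36) × 1000 = 10940 + (-440) = 10500 ft.
ISA temperature at 10500 ft = 15 − 2 × (10500/1000) = -6°C.
ISA deviation = -36 − (-6) = -30°C.
Density altitude = 10500 + 120 × (-30) = 6900 ft.

6900 ft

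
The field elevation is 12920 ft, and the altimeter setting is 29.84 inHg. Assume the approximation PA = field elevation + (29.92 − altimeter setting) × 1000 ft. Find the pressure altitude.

Pressure correction = (29.92 − 29.84) × 1000 = +80 ft.
Pressure altitude = 12920 + (+80) = 13000 ft.

13000 ft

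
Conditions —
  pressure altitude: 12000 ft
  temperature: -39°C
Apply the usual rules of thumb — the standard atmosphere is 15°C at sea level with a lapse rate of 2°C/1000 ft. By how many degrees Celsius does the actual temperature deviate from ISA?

ISA temperature at 12000 ft = 15 − 2 × (12000/1000) = -9°C.
Deviation = OAT − ISA = -39 − (-9) = -30°C.

ISA-30°C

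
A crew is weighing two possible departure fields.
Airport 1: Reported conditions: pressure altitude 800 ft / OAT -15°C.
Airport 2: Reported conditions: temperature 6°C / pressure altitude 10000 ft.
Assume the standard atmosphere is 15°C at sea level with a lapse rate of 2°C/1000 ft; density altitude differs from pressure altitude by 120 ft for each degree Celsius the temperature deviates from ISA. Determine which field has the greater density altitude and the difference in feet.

Airport 1: ISA temp = 13.4°C, deviation -28.4°C, DA = 800 + 120 × (-28.4) = -2608 ft.
Airport 2: ISA temp = -5°C, deviation +11°C, DA = 10000 + 120 × 11 = 11320 ft.
Airport 2 is higher by 11320 − (-2608) = 13928 ft.

Airport 2 by 13928 ft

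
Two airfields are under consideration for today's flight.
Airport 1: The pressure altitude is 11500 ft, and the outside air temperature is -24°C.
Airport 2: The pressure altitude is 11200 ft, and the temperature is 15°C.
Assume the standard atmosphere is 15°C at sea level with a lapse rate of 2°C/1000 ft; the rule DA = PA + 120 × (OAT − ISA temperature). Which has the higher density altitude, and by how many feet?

Airport 2 by 4308 ft

Airport 1: ISA temp = -8°C, deviation -16°C, DA = 11500 + 120 × (-16) = 9580 ft.
Airport 2: ISA temp = -7.4°C, deviation +22.4°C, DA = 11200 + 120 × 22.4 = 13888 ft.
Airport 2 is higher by 13888 − 9580 = 4308 ft.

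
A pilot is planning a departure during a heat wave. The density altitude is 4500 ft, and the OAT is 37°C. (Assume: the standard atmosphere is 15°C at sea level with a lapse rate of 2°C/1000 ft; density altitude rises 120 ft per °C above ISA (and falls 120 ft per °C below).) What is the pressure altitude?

DA = PA + 120 × (OAT − (15 − 2·PA/1000)) = PA + 120·OAT − 1800 + 0.24·PA = 1.24·PA + 120·OAT − 1800.
So 1.24·PA = 4500 − 120 × 37 + 1800 = 1860.
PA = 1860 / 1.24 = 1500 ft.

1500 ft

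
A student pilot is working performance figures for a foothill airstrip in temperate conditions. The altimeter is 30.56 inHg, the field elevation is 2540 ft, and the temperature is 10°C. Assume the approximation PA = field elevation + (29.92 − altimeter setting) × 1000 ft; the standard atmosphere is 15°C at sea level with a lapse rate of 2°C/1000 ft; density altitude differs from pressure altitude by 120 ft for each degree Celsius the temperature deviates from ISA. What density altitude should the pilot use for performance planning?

Pressure altitude = 2540 + (29.92 − 30.56) × 1000 = 2540 + (-640) = 1900 ft.
ISA temperature at 1900 ft = 15 − 2 × (1900/1000) = 11.2°C.
ISA deviation = 10 − 11.2 = -1.2°C.
Density altitude = 1900 + 120 × (-1.2) = 1756 ft.

1756 ft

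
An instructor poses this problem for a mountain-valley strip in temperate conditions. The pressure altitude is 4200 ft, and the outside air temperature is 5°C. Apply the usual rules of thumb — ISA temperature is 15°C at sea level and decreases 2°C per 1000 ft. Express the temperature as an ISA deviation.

ISA-1.6°C

ISA temperature at 4200 ft = 15 − 2 × (4200/1000) = 6.6°C.
Deviation = OAT − ISA = 5 − 6.6 = -1.6°C.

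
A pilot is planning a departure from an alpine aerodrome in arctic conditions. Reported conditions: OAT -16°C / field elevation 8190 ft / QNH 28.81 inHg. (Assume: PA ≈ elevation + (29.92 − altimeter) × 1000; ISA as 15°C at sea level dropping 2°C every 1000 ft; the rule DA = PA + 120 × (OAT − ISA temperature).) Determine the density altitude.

Pressure altitude = 8190 + (29.92 − 28.81) × 1000 = 8190 + (+1110) = 9300 ft.
ISA temperature at 9300 ft = 15 − 2 × (9300/1000) = -3.6°C.
ISA deviation = -16 − (-3.6) = -12.4°C.
Density altitude = 9300 + 120 × (-12.4) = 7812 ft.

7812 ft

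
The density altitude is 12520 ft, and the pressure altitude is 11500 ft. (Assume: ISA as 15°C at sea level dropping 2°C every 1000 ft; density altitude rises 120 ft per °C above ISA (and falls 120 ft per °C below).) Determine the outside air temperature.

Density altitude − pressure altitude = 12520 − 11500 = +1020 ft.
At 120 ft/°C that is an ISA deviation of 1020/120 = +8.5°C.
ISA temperature at 11500 ft = 15 − 2 × (11500/1000) = -8°C.
OAT = ISA + deviation = -8 + (+8.5) = 0.5°C.

0.5°C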